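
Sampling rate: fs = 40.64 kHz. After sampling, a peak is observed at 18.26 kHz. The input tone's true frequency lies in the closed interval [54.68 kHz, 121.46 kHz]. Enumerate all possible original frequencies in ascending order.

58.9 kHz, 63.02 kHz, 99.54 kHz, 103.66 kHz

Frequencies that alias to 18.26 kHz are k·fs ± 18.26 kHz for integer k ≥ 0.
k=0: 18.26 kHz.
k=1: 22.38 kHz, 58.9 kHz.
k=2: 63.02 kHz, 99.54 kHz.
k=3: 103.66 kHz, 140.18 kHz.
k=4: 144.3 kHz, 180.82 kHz.
Within [54.68 kHz, 121.46 kHz]: 58.9 kHz, 63.02 kHz, 99.54 kHz, 103.66 kHz.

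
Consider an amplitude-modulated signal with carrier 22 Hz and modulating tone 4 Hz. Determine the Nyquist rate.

52 Hz

AM sidebands sit at fc ± fm = 18 Hz and 26 Hz.
Highest-frequency component: 26 Hz.
Nyquist rate = 2 × 26 Hz = 52 Hz.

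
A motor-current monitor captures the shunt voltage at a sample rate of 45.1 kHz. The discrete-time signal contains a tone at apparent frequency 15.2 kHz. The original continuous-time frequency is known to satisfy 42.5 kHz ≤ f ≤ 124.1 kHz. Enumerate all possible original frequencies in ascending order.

60.3 kHz, 75 kHz, 105.4 kHz, 120.1 kHz

Frequencies that alias to 15.2 kHz are k·fs ± 15.2 kHz for integer k ≥ 0.
k=0: 15.2 kHz.
k=1: 29.9 kHz, 60.3 kHz.
k=2: 75 kHz, 105.4 kHz.
k=3: 120.1 kHz, 150.5 kHz.
k=4: 165.2 kHz, 195.6 kHz.
Within [42.5 kHz, 124.1 kHz]: 60.3 kHz, 75 kHz, 105.4 kHz, 120.1 kHz.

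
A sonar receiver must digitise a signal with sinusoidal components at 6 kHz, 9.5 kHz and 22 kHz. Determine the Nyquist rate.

44 kHz

Highest-frequency component: 22 kHz.
Nyquist rate = 2 × 22 kHz = 44 kHz.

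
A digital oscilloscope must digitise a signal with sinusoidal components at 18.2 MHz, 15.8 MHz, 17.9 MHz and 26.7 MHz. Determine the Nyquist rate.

Highest-frequency component: 26.7 MHz.
Nyquist rate = 2 × 26.7 MHz = 53.4 MHz.

53.4 MHz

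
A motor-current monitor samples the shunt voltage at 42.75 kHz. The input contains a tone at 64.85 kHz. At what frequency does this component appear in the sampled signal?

64.85 kHz mod fs = 22.1 kHz.
22.1 kHz > fs/2 = 21.375 kHz, folds to fs − 22.1 kHz = 20.65 kHz.

20.65 kHz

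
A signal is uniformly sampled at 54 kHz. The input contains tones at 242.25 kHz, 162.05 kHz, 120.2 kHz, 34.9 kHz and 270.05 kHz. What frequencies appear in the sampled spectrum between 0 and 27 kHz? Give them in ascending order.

0.05 kHz, 12.2 kHz, 19.1 kHz, 26.25 kHz

fs/2 = 27 kHz.
242.25 kHz mod fs = 26.25 kHz.
26.25 kHz ≤ fs/2 = 27 kHz, appears at 26.25 kHz.
162.05 kHz mod fs = 0.05 kHz.
0.05 kHz ≤ fs/2 = 27 kHz, appears at 0.05 kHz.
120.2 kHz mod fs = 12.2 kHz.
12.2 kHz ≤ fs/2 = 27 kHz, appears at 12.2 kHz.
34.9 kHz > fs/2 = 27 kHz, folds to fs − 34.9 kHz = 19.1 kHz.
270.05 kHz mod fs = 0.05 kHz.
0.05 kHz ≤ fs/2 = 27 kHz, appears at 0.05 kHz.
Distinct values: {0.05 kHz, 12.2 kHz, 19.1 kHz, 26.25 kHz}.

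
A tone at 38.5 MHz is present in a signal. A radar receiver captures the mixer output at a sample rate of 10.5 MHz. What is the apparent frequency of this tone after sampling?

3.5 MHz

38.5 MHz mod fs = 7 MHz.
7 MHz > fs/2 = 5.25 MHz, folds to fs − 7 MHz = 3.5 MHz.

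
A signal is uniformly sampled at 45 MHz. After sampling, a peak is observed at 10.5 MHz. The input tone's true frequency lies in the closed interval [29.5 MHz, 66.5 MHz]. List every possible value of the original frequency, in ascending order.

34.5 MHz, 55.5 MHz

Frequencies that alias to 10.5 MHz are k·fs ± 10.5 MHz for integer k ≥ 0.
k=0: 10.5 MHz.
k=1: 34.5 MHz, 55.5 MHz.
k=2: 79.5 MHz, 100.5 MHz.
Within [29.5 MHz, 66.5 MHz]: 34.5 MHz, 55.5 MHz.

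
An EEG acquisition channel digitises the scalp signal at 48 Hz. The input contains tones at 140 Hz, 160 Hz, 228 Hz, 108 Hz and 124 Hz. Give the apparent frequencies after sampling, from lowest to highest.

fs/2 = 24 Hz.
140 Hz mod fs = 44 Hz.
44 Hz > fs/2 = 24 Hz, folds to fs − 44 Hz = 4 Hz.
160 Hz mod fs = 16 Hz.
16 Hz ≤ fs/2 = 24 Hz, appears at 16 Hz.
228 Hz mod fs = 36 Hz.
36 Hz > fs/2 = 24 Hz, folds to fs − 36 Hz = 12 Hz.
108 Hz mod fs = 12 Hz.
12 Hz ≤ fs/2 = 24 Hz, appears at 12 Hz.
124 Hz mod fs = 28 Hz.
28 Hz > fs/2 = 24 Hz, folds to fs − 28 Hz = 20 Hz.
Distinct values: {4 Hz, 12 Hz, 16 Hz, 20 Hz}.

4 Hz, 12 Hz, 16 Hz, 20 Hz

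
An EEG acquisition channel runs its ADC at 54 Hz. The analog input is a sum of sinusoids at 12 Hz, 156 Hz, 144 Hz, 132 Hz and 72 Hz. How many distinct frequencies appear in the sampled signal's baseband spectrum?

4

fs/2 = 27 Hz.
12 Hz ≤ fs/2 = 27 Hz, passes unchanged.
156 Hz mod fs = 48 Hz.
48 Hz > fs/2 = 27 Hz, folds to fs − 48 Hz = 6 Hz.
144 Hz mod fs = 36 Hz.
36 Hz > fs/2 = 27 Hz, folds to fs − 36 Hz = 18 Hz.
132 Hz mod fs = 24 Hz.
24 Hz ≤ fs/2 = 27 Hz, appears at 24 Hz.
72 Hz mod fs = 18 Hz.
18 Hz ≤ fs/2 = 27 Hz, appears at 18 Hz.
Distinct values: {6 Hz, 12 Hz, 18 Hz, 24 Hz} → 4.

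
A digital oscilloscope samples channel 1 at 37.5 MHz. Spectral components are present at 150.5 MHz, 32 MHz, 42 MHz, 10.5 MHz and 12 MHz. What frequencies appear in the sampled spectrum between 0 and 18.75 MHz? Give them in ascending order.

fs/2 = 18.75 MHz.
150.5 MHz mod fs = 0.5 MHz.
0.5 MHz ≤ fs/2 = 18.75 MHz, appears at 0.5 MHz.
32 MHz > fs/2 = 18.75 MHz, folds to fs − 32 MHz = 5.5 MHz.
42 MHz mod fs = 4.5 MHz.
4.5 MHz ≤ fs/2 = 18.75 MHz, appears at 4.5 MHz.
10.5 MHz ≤ fs/2 = 18.75 MHz, passes unchanged.
12 MHz ≤ fs/2 = 18.75 MHz, passes unchanged.
Distinct values: {0.5 MHz, 4.5 MHz, 5.5 MHz, 10.5 MHz, 12 MHz}.

0.5 MHz, 4.5 MHz, 5.5 MHz, 10.5 MHz, 12 MHz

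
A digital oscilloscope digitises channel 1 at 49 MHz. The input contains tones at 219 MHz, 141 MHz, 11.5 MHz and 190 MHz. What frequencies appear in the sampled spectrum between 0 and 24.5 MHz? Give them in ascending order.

fs/2 = 24.5 MHz.
219 MHz mod fs = 23 MHz.
23 MHz ≤ fs/2 = 24.5 MHz, appears at 23 MHz.
141 MHz mod fs = 43 MHz.
43 MHz > fs/2 = 24.5 MHz, folds to fs − 43 MHz = 6 MHz.
11.5 MHz ≤ fs/2 = 24.5 MHz, passes unchanged.
190 MHz mod fs = 43 MHz.
43 MHz > fs/2 = 24.5 MHz, folds to fs − 43 MHz = 6 MHz.
Distinct values: {6 MHz, 11.5 MHz, 23 MHz}.

6 MHz, 11.5 MHz, 23 MHz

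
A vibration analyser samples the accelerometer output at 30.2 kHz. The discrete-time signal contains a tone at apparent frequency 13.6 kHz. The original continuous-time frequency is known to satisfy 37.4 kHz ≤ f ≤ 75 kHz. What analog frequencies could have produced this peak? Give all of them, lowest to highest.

Frequencies that alias to 13.6 kHz are k·fs ± 13.6 kHz for integer k ≥ 0.
k=0: 13.6 kHz.
k=1: 16.6 kHz, 43.8 kHz.
k=2: 46.8 kHz, 74 kHz.
k=3: 77 kHz, 104.2 kHz.
Within [37.4 kHz, 75 kHz]: 43.8 kHz, 46.8 kHz, 74 kHz.

43.8 kHz, 46.8 kHz, 74 kHz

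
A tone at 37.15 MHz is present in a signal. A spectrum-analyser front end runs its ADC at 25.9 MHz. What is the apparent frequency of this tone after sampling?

11.25 MHz

37.15 MHz mod fs = 11.25 MHz.
11.25 MHz ≤ fs/2 = 12.95 MHz, appears at 11.25 MHz.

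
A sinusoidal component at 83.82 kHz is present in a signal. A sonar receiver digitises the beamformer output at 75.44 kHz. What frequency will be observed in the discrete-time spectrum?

83.82 kHz mod fs = 8.38 kHz.
8.38 kHz ≤ fs/2 = 37.72 kHz, appears at 8.38 kHz.

8.38 kHz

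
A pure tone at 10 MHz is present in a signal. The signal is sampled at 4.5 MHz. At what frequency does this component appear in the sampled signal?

10 MHz mod fs = 1 MHz.
1 MHz ≤ fs/2 = 2.25 MHz, appears at 1 MHz.

1 MHz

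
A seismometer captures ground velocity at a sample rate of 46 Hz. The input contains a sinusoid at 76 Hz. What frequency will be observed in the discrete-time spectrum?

16 Hz

76 Hz mod fs = 30 Hz.
30 Hz > fs/2 = 23 Hz, folds to fs − 30 Hz = 16 Hz.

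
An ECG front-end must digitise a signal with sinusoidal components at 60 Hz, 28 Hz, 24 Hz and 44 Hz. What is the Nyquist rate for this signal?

Highest-frequency component: 60 Hz.
Nyquist rate = 2 × 60 Hz = 120 Hz.

120 Hz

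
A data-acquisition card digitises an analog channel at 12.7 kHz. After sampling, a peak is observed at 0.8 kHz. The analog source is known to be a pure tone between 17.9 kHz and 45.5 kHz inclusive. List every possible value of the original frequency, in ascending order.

Frequencies that alias to 0.8 kHz are k·fs ± 0.8 kHz for integer k ≥ 0.
k=0: 0.8 kHz.
k=1: 11.9 kHz, 13.5 kHz.
k=2: 24.6 kHz, 26.2 kHz.
k=3: 37.3 kHz, 38.9 kHz.
k=4: 50 kHz, 51.6 kHz.
Within [17.9 kHz, 45.5 kHz]: 24.6 kHz, 26.2 kHz, 37.3 kHz, 38.9 kHz.

24.6 kHz, 26.2 kHz, 37.3 kHz, 38.9 kHz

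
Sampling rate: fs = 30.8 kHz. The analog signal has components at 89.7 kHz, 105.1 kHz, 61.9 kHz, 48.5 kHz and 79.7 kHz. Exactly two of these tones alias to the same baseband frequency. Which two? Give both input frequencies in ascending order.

79.7 kHz, 105.1 kHz

fs/2 = 15.4 kHz.
89.7 kHz mod fs = 28.1 kHz.
28.1 kHz > fs/2 = 15.4 kHz, folds to fs − 28.1 kHz = 2.7 kHz.
105.1 kHz mod fs = 12.7 kHz.
12.7 kHz ≤ fs/2 = 15.4 kHz, appears at 12.7 kHz.
61.9 kHz mod fs = 0.3 kHz.
0.3 kHz ≤ fs/2 = 15.4 kHz, appears at 0.3 kHz.
48.5 kHz mod fs = 17.7 kHz.
17.7 kHz > fs/2 = 15.4 kHz, folds to fs − 17.7 kHz = 13.1 kHz.
79.7 kHz mod fs = 18.1 kHz.
18.1 kHz > fs/2 = 15.4 kHz, folds to fs − 18.1 kHz = 12.7 kHz.
79.7 kHz and 105.1 kHz both map to 12.7 kHz.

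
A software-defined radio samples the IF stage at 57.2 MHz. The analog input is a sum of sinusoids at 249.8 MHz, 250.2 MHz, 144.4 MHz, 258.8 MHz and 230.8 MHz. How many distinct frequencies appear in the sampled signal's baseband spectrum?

4

fs/2 = 28.6 MHz.
249.8 MHz mod fs = 21 MHz.
21 MHz ≤ fs/2 = 28.6 MHz, appears at 21 MHz.
250.2 MHz mod fs = 21.4 MHz.
21.4 MHz ≤ fs/2 = 28.6 MHz, appears at 21.4 MHz.
144.4 MHz mod fs = 30 MHz.
30 MHz > fs/2 = 28.6 MHz, folds to fs − 30 MHz = 27.2 MHz.
258.8 MHz mod fs = 30 MHz.
30 MHz > fs/2 = 28.6 MHz, folds to fs − 30 MHz = 27.2 MHz.
230.8 MHz mod fs = 2 MHz.
2 MHz ≤ fs/2 = 28.6 MHz, appears at 2 MHz.
Distinct values: {2 MHz, 21 MHz, 21.4 MHz, 27.2 MHz} → 4.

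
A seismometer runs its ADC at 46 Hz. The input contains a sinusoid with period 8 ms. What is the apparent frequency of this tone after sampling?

T = 8 ms → f = 1/T = 125 Hz.
125 Hz mod fs = 33 Hz.
33 Hz > fs/2 = 23 Hz, folds to fs − 33 Hz = 13 Hz.

13 Hz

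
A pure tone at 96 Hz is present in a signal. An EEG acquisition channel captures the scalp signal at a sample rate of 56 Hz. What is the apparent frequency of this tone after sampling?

96 Hz mod fs = 40 Hz.
40 Hz > fs/2 = 28 Hz, folds to fs − 40 Hz = 16 Hz.

16 Hz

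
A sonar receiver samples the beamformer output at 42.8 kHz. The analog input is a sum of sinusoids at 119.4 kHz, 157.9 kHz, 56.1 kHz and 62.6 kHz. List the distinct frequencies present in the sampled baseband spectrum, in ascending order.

9 kHz, 13.3 kHz, 19.8 kHz

fs/2 = 21.4 kHz.
119.4 kHz mod fs = 33.8 kHz.
33.8 kHz > fs/2 = 21.4 kHz, folds to fs − 33.8 kHz = 9 kHz.
157.9 kHz mod fs = 29.5 kHz.
29.5 kHz > fs/2 = 21.4 kHz, folds to fs − 29.5 kHz = 13.3 kHz.
56.1 kHz mod fs = 13.3 kHz.
13.3 kHz ≤ fs/2 = 21.4 kHz, appears at 13.3 kHz.
62.6 kHz mod fs = 19.8 kHz.
19.8 kHz ≤ fs/2 = 21.4 kHz, appears at 19.8 kHz.
Distinct values: {9 kHz, 13.3 kHz, 19.8 kHz}.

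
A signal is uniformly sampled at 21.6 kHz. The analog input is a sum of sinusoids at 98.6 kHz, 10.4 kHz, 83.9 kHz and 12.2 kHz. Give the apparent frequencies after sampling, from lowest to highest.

fs/2 = 10.8 kHz.
98.6 kHz mod fs = 12.2 kHz.
12.2 kHz > fs/2 = 10.8 kHz, folds to fs − 12.2 kHz = 9.4 kHz.
10.4 kHz ≤ fs/2 = 10.8 kHz, passes unchanged.
83.9 kHz mod fs = 19.1 kHz.
19.1 kHz > fs/2 = 10.8 kHz, folds to fs − 19.1 kHz = 2.5 kHz.
12.2 kHz > fs/2 = 10.8 kHz, folds to fs − 12.2 kHz = 9.4 kHz.
Distinct values: {2.5 kHz, 9.4 kHz, 10.4 kHz}.

2.5 kHz, 9.4 kHz, 10.4 kHz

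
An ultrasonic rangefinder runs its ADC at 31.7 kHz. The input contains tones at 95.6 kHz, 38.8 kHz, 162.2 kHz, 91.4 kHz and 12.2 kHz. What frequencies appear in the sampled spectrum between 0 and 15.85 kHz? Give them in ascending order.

fs/2 = 15.85 kHz.
95.6 kHz mod fs = 0.5 kHz.
0.5 kHz ≤ fs/2 = 15.85 kHz, appears at 0.5 kHz.
38.8 kHz mod fs = 7.1 kHz.
7.1 kHz ≤ fs/2 = 15.85 kHz, appears at 7.1 kHz.
162.2 kHz mod fs = 3.7 kHz.
3.7 kHz ≤ fs/2 = 15.85 kHz, appears at 3.7 kHz.
91.4 kHz mod fs = 28 kHz.
28 kHz > fs/2 = 15.85 kHz, folds to fs − 28 kHz = 3.7 kHz.
12.2 kHz ≤ fs/2 = 15.85 kHz, passes unchanged.
Distinct values: {0.5 kHz, 3.7 kHz, 7.1 kHz, 12.2 kHz}.

0.5 kHz, 3.7 kHz, 7.1 kHz, 12.2 kHz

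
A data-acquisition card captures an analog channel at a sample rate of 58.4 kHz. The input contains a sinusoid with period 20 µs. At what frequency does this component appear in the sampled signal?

T = 20 µs → f = 1/T = 50 kHz.
50 kHz > fs/2 = 29.2 kHz, folds to fs − 50 kHz = 8.4 kHz.

8.4 kHz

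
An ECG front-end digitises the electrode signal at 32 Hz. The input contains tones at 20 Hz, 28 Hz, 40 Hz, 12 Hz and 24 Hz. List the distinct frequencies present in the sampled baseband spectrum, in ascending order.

4 Hz, 8 Hz, 12 Hz

fs/2 = 16 Hz.
20 Hz > fs/2 = 16 Hz, folds to fs − 20 Hz = 12 Hz.
28 Hz > fs/2 = 16 Hz, folds to fs − 28 Hz = 4 Hz.
40 Hz mod fs = 8 Hz.
8 Hz ≤ fs/2 = 16 Hz, appears at 8 Hz.
12 Hz ≤ fs/2 = 16 Hz, passes unchanged.
24 Hz > fs/2 = 16 Hz, folds to fs − 24 Hz = 8 Hz.
Distinct values: {4 Hz, 8 Hz, 12 Hz}.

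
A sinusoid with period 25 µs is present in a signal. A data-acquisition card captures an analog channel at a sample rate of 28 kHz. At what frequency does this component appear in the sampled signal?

12 kHz

T = 25 µs → f = 1/T = 40 kHz.
40 kHz mod fs = 12 kHz.
12 kHz ≤ fs/2 = 14 kHz, appears at 12 kHz.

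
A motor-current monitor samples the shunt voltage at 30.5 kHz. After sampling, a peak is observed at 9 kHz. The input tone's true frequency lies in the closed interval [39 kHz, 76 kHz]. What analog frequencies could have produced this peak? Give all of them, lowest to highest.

Frequencies that alias to 9 kHz are k·fs ± 9 kHz for integer k ≥ 0.
k=0: 9 kHz.
k=1: 21.5 kHz, 39.5 kHz.
k=2: 52 kHz, 70 kHz.
k=3: 82.5 kHz, 100.5 kHz.
Within [39 kHz, 76 kHz]: 39.5 kHz, 52 kHz, 70 kHz.

39.5 kHz, 52 kHz, 70 kHz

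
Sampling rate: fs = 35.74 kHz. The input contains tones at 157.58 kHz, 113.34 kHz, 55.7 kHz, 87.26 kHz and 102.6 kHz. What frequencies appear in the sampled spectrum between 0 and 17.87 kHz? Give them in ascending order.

4.62 kHz, 6.12 kHz, 14.62 kHz, 15.78 kHz

fs/2 = 17.87 kHz.
157.58 kHz mod fs = 14.62 kHz.
14.62 kHz ≤ fs/2 = 17.87 kHz, appears at 14.62 kHz.
113.34 kHz mod fs = 6.12 kHz.
6.12 kHz ≤ fs/2 = 17.87 kHz, appears at 6.12 kHz.
55.7 kHz mod fs = 19.96 kHz.
19.96 kHz > fs/2 = 17.87 kHz, folds to fs − 19.96 kHz = 15.78 kHz.
87.26 kHz mod fs = 15.78 kHz.
15.78 kHz ≤ fs/2 = 17.87 kHz, appears at 15.78 kHz.
102.6 kHz mod fs = 31.12 kHz.
31.12 kHz > fs/2 = 17.87 kHz, folds to fs − 31.12 kHz = 4.62 kHz.
Distinct values: {4.62 kHz, 6.12 kHz, 14.62 kHz, 15.78 kHz}.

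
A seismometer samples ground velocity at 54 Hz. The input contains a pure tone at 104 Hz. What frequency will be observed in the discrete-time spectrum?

4 Hz

104 Hz mod fs = 50 Hz.
50 Hz > fs/2 = 27 Hz, folds to fs − 50 Hz = 4 Hz.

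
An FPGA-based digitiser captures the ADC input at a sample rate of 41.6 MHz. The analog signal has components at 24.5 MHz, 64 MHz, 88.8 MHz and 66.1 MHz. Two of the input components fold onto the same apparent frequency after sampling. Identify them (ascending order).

fs/2 = 20.8 MHz.
24.5 MHz > fs/2 = 20.8 MHz, folds to fs − 24.5 MHz = 17.1 MHz.
64 MHz mod fs = 22.4 MHz.
22.4 MHz > fs/2 = 20.8 MHz, folds to fs − 22.4 MHz = 19.2 MHz.
88.8 MHz mod fs = 5.6 MHz.
5.6 MHz ≤ fs/2 = 20.8 MHz, appears at 5.6 MHz.
66.1 MHz mod fs = 24.5 MHz.
24.5 MHz > fs/2 = 20.8 MHz, folds to fs − 24.5 MHz = 17.1 MHz.
24.5 MHz and 66.1 MHz both map to 17.1 MHz.

24.5 MHz, 66.1 MHz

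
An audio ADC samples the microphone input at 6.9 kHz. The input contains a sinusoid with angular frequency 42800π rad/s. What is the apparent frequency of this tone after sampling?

0.7 kHz

ω = 42800π rad/s → f = ω/(2π) = 21400 Hz = 21.4 kHz.
21.4 kHz mod fs = 0.7 kHz.
0.7 kHz ≤ fs/2 = 3.45 kHz, appears at 0.7 kHz.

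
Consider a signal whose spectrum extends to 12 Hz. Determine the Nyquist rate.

Nyquist rate = 2 × 12 Hz = 24 Hz.

24 Hz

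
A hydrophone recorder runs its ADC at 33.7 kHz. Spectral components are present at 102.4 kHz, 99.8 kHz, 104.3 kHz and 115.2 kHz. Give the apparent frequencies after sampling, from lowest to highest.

1.3 kHz, 3.2 kHz, 14.1 kHz

fs/2 = 16.85 kHz.
102.4 kHz mod fs = 1.3 kHz.
1.3 kHz ≤ fs/2 = 16.85 kHz, appears at 1.3 kHz.
99.8 kHz mod fs = 32.4 kHz.
32.4 kHz > fs/2 = 16.85 kHz, folds to fs − 32.4 kHz = 1.3 kHz.
104.3 kHz mod fs = 3.2 kHz.
3.2 kHz ≤ fs/2 = 16.85 kHz, appears at 3.2 kHz.
115.2 kHz mod fs = 14.1 kHz.
14.1 kHz ≤ fs/2 = 16.85 kHz, appears at 14.1 kHz.
Distinct values: {1.3 kHz, 3.2 kHz, 14.1 kHz}.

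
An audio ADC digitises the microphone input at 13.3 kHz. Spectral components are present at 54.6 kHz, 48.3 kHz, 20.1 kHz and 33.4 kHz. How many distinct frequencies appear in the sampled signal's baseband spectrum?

fs/2 = 6.65 kHz.
54.6 kHz mod fs = 1.4 kHz.
1.4 kHz ≤ fs/2 = 6.65 kHz, appears at 1.4 kHz.
48.3 kHz mod fs = 8.4 kHz.
8.4 kHz > fs/2 = 6.65 kHz, folds to fs − 8.4 kHz = 4.9 kHz.
20.1 kHz mod fs = 6.8 kHz.
6.8 kHz > fs/2 = 6.65 kHz, folds to fs − 6.8 kHz = 6.5 kHz.
33.4 kHz mod fs = 6.8 kHz.
6.8 kHz > fs/2 = 6.65 kHz, folds to fs − 6.8 kHz = 6.5 kHz.
Distinct values: {1.4 kHz, 4.9 kHz, 6.5 kHz} → 3.

3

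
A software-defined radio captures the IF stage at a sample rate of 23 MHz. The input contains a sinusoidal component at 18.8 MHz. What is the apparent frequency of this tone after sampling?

18.8 MHz > fs/2 = 11.5 MHz, folds to fs − 18.8 MHz = 4.2 MHz.

4.2 MHz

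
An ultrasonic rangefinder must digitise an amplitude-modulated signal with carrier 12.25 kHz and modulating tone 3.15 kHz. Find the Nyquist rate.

30.8 kHz

AM sidebands sit at fc ± fm = 9.1 kHz and 15.4 kHz.
Highest-frequency component: 15.4 kHz.
Nyquist rate = 2 × 15.4 kHz = 30.8 kHz.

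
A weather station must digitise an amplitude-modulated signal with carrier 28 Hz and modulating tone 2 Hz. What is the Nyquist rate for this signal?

60 Hz

AM sidebands sit at fc ± fm = 26 Hz and 30 Hz.
Highest-frequency component: 30 Hz.
Nyquist rate = 2 × 30 Hz = 60 Hz.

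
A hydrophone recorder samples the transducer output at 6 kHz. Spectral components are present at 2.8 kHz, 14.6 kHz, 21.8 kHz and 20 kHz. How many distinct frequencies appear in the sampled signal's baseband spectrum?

4

fs/2 = 3 kHz.
2.8 kHz ≤ fs/2 = 3 kHz, passes unchanged.
14.6 kHz mod fs = 2.6 kHz.
2.6 kHz ≤ fs/2 = 3 kHz, appears at 2.6 kHz.
21.8 kHz mod fs = 3.8 kHz.
3.8 kHz > fs/2 = 3 kHz, folds to fs − 3.8 kHz = 2.2 kHz.
20 kHz mod fs = 2 kHz.
2 kHz ≤ fs/2 = 3 kHz, appears at 2 kHz.
Distinct values: {2 kHz, 2.2 kHz, 2.6 kHz, 2.8 kHz} → 4.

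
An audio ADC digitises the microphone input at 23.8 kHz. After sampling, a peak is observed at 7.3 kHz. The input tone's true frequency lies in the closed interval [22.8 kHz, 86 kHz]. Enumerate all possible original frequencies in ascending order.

31.1 kHz, 40.3 kHz, 54.9 kHz, 64.1 kHz, 78.7 kHz

Frequencies that alias to 7.3 kHz are k·fs ± 7.3 kHz for integer k ≥ 0.
k=0: 7.3 kHz.
k=1: 16.5 kHz, 31.1 kHz.
k=2: 40.3 kHz, 54.9 kHz.
k=3: 64.1 kHz, 78.7 kHz.
k=4: 87.9 kHz, 102.5 kHz.
Within [22.8 kHz, 86 kHz]: 31.1 kHz, 40.3 kHz, 54.9 kHz, 64.1 kHz, 78.7 kHz.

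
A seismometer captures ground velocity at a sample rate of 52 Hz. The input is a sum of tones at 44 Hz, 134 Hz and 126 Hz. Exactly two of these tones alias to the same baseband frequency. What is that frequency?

22 Hz

fs/2 = 26 Hz.
44 Hz > fs/2 = 26 Hz, folds to fs − 44 Hz = 8 Hz.
134 Hz mod fs = 30 Hz.
30 Hz > fs/2 = 26 Hz, folds to fs − 30 Hz = 22 Hz.
126 Hz mod fs = 22 Hz.
22 Hz ≤ fs/2 = 26 Hz, appears at 22 Hz.
126 Hz and 134 Hz both map to 22 Hz.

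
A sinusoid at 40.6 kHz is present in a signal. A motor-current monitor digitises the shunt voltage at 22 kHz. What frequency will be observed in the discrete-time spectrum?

40.6 kHz mod fs = 18.6 kHz.
18.6 kHz > fs/2 = 11 kHz, folds to fs − 18.6 kHz = 3.4 kHz.

3.4 kHz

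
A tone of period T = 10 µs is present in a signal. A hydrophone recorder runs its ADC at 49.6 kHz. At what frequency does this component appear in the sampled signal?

T = 10 µs → f = 1/T = 100 kHz.
100 kHz mod fs = 0.8 kHz.
0.8 kHz ≤ fs/2 = 24.8 kHz, appears at 0.8 kHz.

0.8 kHz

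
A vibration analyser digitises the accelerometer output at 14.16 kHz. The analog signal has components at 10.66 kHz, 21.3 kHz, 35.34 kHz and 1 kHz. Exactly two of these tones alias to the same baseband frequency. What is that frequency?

7.02 kHz

fs/2 = 7.08 kHz.
10.66 kHz > fs/2 = 7.08 kHz, folds to fs − 10.66 kHz = 3.5 kHz.
21.3 kHz mod fs = 7.14 kHz.
7.14 kHz > fs/2 = 7.08 kHz, folds to fs − 7.14 kHz = 7.02 kHz.
35.34 kHz mod fs = 7.02 kHz.
7.02 kHz ≤ fs/2 = 7.08 kHz, appears at 7.02 kHz.
1 kHz ≤ fs/2 = 7.08 kHz, passes unchanged.
21.3 kHz and 35.34 kHz both map to 7.02 kHz.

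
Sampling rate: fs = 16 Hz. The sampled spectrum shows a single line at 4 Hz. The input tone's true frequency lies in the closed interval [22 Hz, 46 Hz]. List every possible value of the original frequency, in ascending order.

28 Hz, 36 Hz, 44 Hz

Frequencies that alias to 4 Hz are k·fs ± 4 Hz for integer k ≥ 0.
k=0: 4 Hz.
k=1: 12 Hz, 20 Hz.
k=2: 28 Hz, 36 Hz.
k=3: 44 Hz, 52 Hz.
k=4: 60 Hz, 68 Hz.
Within [22 Hz, 46 Hz]: 28 Hz, 36 Hz, 44 Hz.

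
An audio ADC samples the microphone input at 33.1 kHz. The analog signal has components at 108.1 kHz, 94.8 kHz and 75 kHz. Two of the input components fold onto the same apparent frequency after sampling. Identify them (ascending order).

75 kHz, 108.1 kHz

fs/2 = 16.55 kHz.
108.1 kHz mod fs = 8.8 kHz.
8.8 kHz ≤ fs/2 = 16.55 kHz, appears at 8.8 kHz.
94.8 kHz mod fs = 28.6 kHz.
28.6 kHz > fs/2 = 16.55 kHz, folds to fs − 28.6 kHz = 4.5 kHz.
75 kHz mod fs = 8.8 kHz.
8.8 kHz ≤ fs/2 = 16.55 kHz, appears at 8.8 kHz.
75 kHz and 108.1 kHz both map to 8.8 kHz.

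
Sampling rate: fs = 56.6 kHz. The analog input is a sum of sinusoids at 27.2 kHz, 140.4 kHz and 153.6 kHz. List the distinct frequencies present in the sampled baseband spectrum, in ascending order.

fs/2 = 28.3 kHz.
27.2 kHz ≤ fs/2 = 28.3 kHz, passes unchanged.
140.4 kHz mod fs = 27.2 kHz.
27.2 kHz ≤ fs/2 = 28.3 kHz, appears at 27.2 kHz.
153.6 kHz mod fs = 40.4 kHz.
40.4 kHz > fs/2 = 28.3 kHz, folds to fs − 40.4 kHz = 16.2 kHz.
Distinct values: {16.2 kHz, 27.2 kHz}.

16.2 kHz, 27.2 kHz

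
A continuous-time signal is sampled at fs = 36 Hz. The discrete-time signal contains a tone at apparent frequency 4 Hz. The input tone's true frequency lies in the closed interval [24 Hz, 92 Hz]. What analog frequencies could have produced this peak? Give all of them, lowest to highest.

Frequencies that alias to 4 Hz are k·fs ± 4 Hz for integer k ≥ 0.
k=0: 4 Hz.
k=1: 32 Hz, 40 Hz.
k=2: 68 Hz, 76 Hz.
k=3: 104 Hz, 112 Hz.
Within [24 Hz, 92 Hz]: 32 Hz, 40 Hz, 68 Hz, 76 Hz.

32 Hz, 40 Hz, 68 Hz, 76 Hz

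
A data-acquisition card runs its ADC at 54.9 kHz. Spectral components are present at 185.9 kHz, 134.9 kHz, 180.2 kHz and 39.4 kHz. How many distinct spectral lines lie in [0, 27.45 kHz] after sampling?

fs/2 = 27.45 kHz.
185.9 kHz mod fs = 21.2 kHz.
21.2 kHz ≤ fs/2 = 27.45 kHz, appears at 21.2 kHz.
134.9 kHz mod fs = 25.1 kHz.
25.1 kHz ≤ fs/2 = 27.45 kHz, appears at 25.1 kHz.
180.2 kHz mod fs = 15.5 kHz.
15.5 kHz ≤ fs/2 = 27.45 kHz, appears at 15.5 kHz.
39.4 kHz > fs/2 = 27.45 kHz, folds to fs − 39.4 kHz = 15.5 kHz.
Distinct values: {15.5 kHz, 21.2 kHz, 25.1 kHz} → 3.

3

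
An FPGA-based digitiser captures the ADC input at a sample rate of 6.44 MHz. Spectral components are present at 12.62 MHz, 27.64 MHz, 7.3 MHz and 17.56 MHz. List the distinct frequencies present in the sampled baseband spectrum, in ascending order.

0.26 MHz, 0.86 MHz, 1.76 MHz, 1.88 MHz

fs/2 = 3.22 MHz.
12.62 MHz mod fs = 6.18 MHz.
6.18 MHz > fs/2 = 3.22 MHz, folds to fs − 6.18 MHz = 0.26 MHz.
27.64 MHz mod fs = 1.88 MHz.
1.88 MHz ≤ fs/2 = 3.22 MHz, appears at 1.88 MHz.
7.3 MHz mod fs = 0.86 MHz.
0.86 MHz ≤ fs/2 = 3.22 MHz, appears at 0.86 MHz.
17.56 MHz mod fs = 4.68 MHz.
4.68 MHz > fs/2 = 3.22 MHz, folds to fs − 4.68 MHz = 1.76 MHz.
Distinct values: {0.26 MHz, 0.86 MHz, 1.76 MHz, 1.88 MHz}.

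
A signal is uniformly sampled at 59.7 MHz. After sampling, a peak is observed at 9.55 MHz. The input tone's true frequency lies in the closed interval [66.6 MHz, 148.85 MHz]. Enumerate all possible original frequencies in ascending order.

Frequencies that alias to 9.55 MHz are k·fs ± 9.55 MHz for integer k ≥ 0.
k=0: 9.55 MHz.
k=1: 50.15 MHz, 69.25 MHz.
k=2: 109.85 MHz, 128.95 MHz.
k=3: 169.55 MHz, 188.65 MHz.
Within [66.6 MHz, 148.85 MHz]: 69.25 MHz, 109.85 MHz, 128.95 MHz.

69.25 MHz, 109.85 MHz, 128.95 MHz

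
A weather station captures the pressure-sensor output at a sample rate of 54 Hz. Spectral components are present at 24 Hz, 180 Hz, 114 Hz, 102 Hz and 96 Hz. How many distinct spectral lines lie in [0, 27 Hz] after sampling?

4

fs/2 = 27 Hz.
24 Hz ≤ fs/2 = 27 Hz, passes unchanged.
180 Hz mod fs = 18 Hz.
18 Hz ≤ fs/2 = 27 Hz, appears at 18 Hz.
114 Hz mod fs = 6 Hz.
6 Hz ≤ fs/2 = 27 Hz, appears at 6 Hz.
102 Hz mod fs = 48 Hz.
48 Hz > fs/2 = 27 Hz, folds to fs − 48 Hz = 6 Hz.
96 Hz mod fs = 42 Hz.
42 Hz > fs/2 = 27 Hz, folds to fs − 42 Hz = 12 Hz.
Distinct values: {6 Hz, 12 Hz, 18 Hz, 24 Hz} → 4.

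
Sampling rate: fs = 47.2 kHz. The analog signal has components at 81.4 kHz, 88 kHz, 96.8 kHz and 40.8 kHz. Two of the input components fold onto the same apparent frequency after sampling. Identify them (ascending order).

fs/2 = 23.6 kHz.
81.4 kHz mod fs = 34.2 kHz.
34.2 kHz > fs/2 = 23.6 kHz, folds to fs − 34.2 kHz = 13 kHz.
88 kHz mod fs = 40.8 kHz.
40.8 kHz > fs/2 = 23.6 kHz, folds to fs − 40.8 kHz = 6.4 kHz.
96.8 kHz mod fs = 2.4 kHz.
2.4 kHz ≤ fs/2 = 23.6 kHz, appears at 2.4 kHz.
40.8 kHz > fs/2 = 23.6 kHz, folds to fs − 40.8 kHz = 6.4 kHz.
40.8 kHz and 88 kHz both map to 6.4 kHz.

40.8 kHz, 88 kHz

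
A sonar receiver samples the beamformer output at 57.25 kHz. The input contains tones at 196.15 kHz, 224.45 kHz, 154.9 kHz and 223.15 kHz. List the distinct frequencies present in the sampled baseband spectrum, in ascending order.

fs/2 = 28.625 kHz.
196.15 kHz mod fs = 24.4 kHz.
24.4 kHz ≤ fs/2 = 28.625 kHz, appears at 24.4 kHz.
224.45 kHz mod fs = 52.7 kHz.
52.7 kHz > fs/2 = 28.625 kHz, folds to fs − 52.7 kHz = 4.55 kHz.
154.9 kHz mod fs = 40.4 kHz.
40.4 kHz > fs/2 = 28.625 kHz, folds to fs − 40.4 kHz = 16.85 kHz.
223.15 kHz mod fs = 51.4 kHz.
51.4 kHz > fs/2 = 28.625 kHz, folds to fs − 51.4 kHz = 5.85 kHz.
Distinct values: {4.55 kHz, 5.85 kHz, 16.85 kHz, 24.4 kHz}.

4.55 kHz, 5.85 kHz, 16.85 kHz, 24.4 kHz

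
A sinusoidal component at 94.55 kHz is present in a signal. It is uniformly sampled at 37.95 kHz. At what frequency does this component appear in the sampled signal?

94.55 kHz mod fs = 18.65 kHz.
18.65 kHz ≤ fs/2 = 18.975 kHz, appears at 18.65 kHz.

18.65 kHz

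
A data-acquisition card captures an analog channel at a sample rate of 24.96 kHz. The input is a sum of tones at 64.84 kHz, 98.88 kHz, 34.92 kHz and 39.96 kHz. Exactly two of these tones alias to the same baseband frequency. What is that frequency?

fs/2 = 12.48 kHz.
64.84 kHz mod fs = 14.92 kHz.
14.92 kHz > fs/2 = 12.48 kHz, folds to fs − 14.92 kHz = 10.04 kHz.
98.88 kHz mod fs = 24 kHz.
24 kHz > fs/2 = 12.48 kHz, folds to fs − 24 kHz = 0.96 kHz.
34.92 kHz mod fs = 9.96 kHz.
9.96 kHz ≤ fs/2 = 12.48 kHz, appears at 9.96 kHz.
39.96 kHz mod fs = 15 kHz.
15 kHz > fs/2 = 12.48 kHz, folds to fs − 15 kHz = 9.96 kHz.
34.92 kHz and 39.96 kHz both map to 9.96 kHz.

9.96 kHz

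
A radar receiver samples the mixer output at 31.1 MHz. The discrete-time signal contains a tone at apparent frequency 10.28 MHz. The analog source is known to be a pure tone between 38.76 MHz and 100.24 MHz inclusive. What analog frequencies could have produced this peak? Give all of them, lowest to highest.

Frequencies that alias to 10.28 MHz are k·fs ± 10.28 MHz for integer k ≥ 0.
k=0: 10.28 MHz.
k=1: 20.82 MHz, 41.38 MHz.
k=2: 51.92 MHz, 72.48 MHz.
k=3: 83.02 MHz, 103.58 MHz.
k=4: 114.12 MHz, 134.68 MHz.
Within [38.76 MHz, 100.24 MHz]: 41.38 MHz, 51.92 MHz, 72.48 MHz, 83.02 MHz.

41.38 MHz, 51.92 MHz, 72.48 MHz, 83.02 MHz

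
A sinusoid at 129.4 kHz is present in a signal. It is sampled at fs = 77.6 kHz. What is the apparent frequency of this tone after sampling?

129.4 kHz mod fs = 51.8 kHz.
51.8 kHz > fs/2 = 38.8 kHz, folds to fs − 51.8 kHz = 25.8 kHz.

25.8 kHz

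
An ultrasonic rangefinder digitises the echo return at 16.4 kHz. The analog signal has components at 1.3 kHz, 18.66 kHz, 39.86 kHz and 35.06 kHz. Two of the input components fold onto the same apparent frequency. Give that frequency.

2.26 kHz

fs/2 = 8.2 kHz.
1.3 kHz ≤ fs/2 = 8.2 kHz, passes unchanged.
18.66 kHz mod fs = 2.26 kHz.
2.26 kHz ≤ fs/2 = 8.2 kHz, appears at 2.26 kHz.
39.86 kHz mod fs = 7.06 kHz.
7.06 kHz ≤ fs/2 = 8.2 kHz, appears at 7.06 kHz.
35.06 kHz mod fs = 2.26 kHz.
2.26 kHz ≤ fs/2 = 8.2 kHz, appears at 2.26 kHz.
18.66 kHz and 35.06 kHz both map to 2.26 kHz.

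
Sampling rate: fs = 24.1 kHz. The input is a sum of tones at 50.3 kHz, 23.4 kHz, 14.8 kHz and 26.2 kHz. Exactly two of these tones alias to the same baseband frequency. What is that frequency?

2.1 kHz

fs/2 = 12.05 kHz.
50.3 kHz mod fs = 2.1 kHz.
2.1 kHz ≤ fs/2 = 12.05 kHz, appears at 2.1 kHz.
23.4 kHz > fs/2 = 12.05 kHz, folds to fs − 23.4 kHz = 0.7 kHz.
14.8 kHz > fs/2 = 12.05 kHz, folds to fs − 14.8 kHz = 9.3 kHz.
26.2 kHz mod fs = 2.1 kHz.
2.1 kHz ≤ fs/2 = 12.05 kHz, appears at 2.1 kHz.
26.2 kHz and 50.3 kHz both map to 2.1 kHz.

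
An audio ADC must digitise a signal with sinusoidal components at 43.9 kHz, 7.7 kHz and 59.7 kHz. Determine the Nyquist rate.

Highest-frequency component: 59.7 kHz.
Nyquist rate = 2 × 59.7 kHz = 119.4 kHz.

119.4 kHz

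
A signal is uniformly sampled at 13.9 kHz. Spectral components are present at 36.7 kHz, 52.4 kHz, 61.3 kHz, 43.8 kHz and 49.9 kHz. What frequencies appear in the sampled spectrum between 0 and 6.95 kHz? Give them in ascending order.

2.1 kHz, 3.2 kHz, 5 kHz, 5.7 kHz

fs/2 = 6.95 kHz.
36.7 kHz mod fs = 8.9 kHz.
8.9 kHz > fs/2 = 6.95 kHz, folds to fs − 8.9 kHz = 5 kHz.
52.4 kHz mod fs = 10.7 kHz.
10.7 kHz > fs/2 = 6.95 kHz, folds to fs − 10.7 kHz = 3.2 kHz.
61.3 kHz mod fs = 5.7 kHz.
5.7 kHz ≤ fs/2 = 6.95 kHz, appears at 5.7 kHz.
43.8 kHz mod fs = 2.1 kHz.
2.1 kHz ≤ fs/2 = 6.95 kHz, appears at 2.1 kHz.
49.9 kHz mod fs = 8.2 kHz.
8.2 kHz > fs/2 = 6.95 kHz, folds to fs − 8.2 kHz = 5.7 kHz.
Distinct values: {2.1 kHz, 3.2 kHz, 5 kHz, 5.7 kHz}.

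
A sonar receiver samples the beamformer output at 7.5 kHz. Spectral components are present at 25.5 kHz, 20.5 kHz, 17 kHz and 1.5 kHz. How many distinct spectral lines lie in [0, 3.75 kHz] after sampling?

fs/2 = 3.75 kHz.
25.5 kHz mod fs = 3 kHz.
3 kHz ≤ fs/2 = 3.75 kHz, appears at 3 kHz.
20.5 kHz mod fs = 5.5 kHz.
5.5 kHz > fs/2 = 3.75 kHz, folds to fs − 5.5 kHz = 2 kHz.
17 kHz mod fs = 2 kHz.
2 kHz ≤ fs/2 = 3.75 kHz, appears at 2 kHz.
1.5 kHz ≤ fs/2 = 3.75 kHz, passes unchanged.
Distinct values: {1.5 kHz, 2 kHz, 3 kHz} → 3.

3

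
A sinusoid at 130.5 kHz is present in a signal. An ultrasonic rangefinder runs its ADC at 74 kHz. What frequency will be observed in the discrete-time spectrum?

17.5 kHz

130.5 kHz mod fs = 56.5 kHz.
56.5 kHz > fs/2 = 37 kHz, folds to fs − 56.5 kHz = 17.5 kHz.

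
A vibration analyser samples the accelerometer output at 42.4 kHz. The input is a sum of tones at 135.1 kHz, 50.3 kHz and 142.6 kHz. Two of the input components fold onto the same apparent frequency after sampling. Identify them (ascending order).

50.3 kHz, 135.1 kHz

fs/2 = 21.2 kHz.
135.1 kHz mod fs = 7.9 kHz.
7.9 kHz ≤ fs/2 = 21.2 kHz, appears at 7.9 kHz.
50.3 kHz mod fs = 7.9 kHz.
7.9 kHz ≤ fs/2 = 21.2 kHz, appears at 7.9 kHz.
142.6 kHz mod fs = 15.4 kHz.
15.4 kHz ≤ fs/2 = 21.2 kHz, appears at 15.4 kHz.
50.3 kHz and 135.1 kHz both map to 7.9 kHz.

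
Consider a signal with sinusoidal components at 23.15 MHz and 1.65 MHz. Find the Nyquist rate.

46.3 MHz

Highest-frequency component: 23.15 MHz.
Nyquist rate = 2 × 23.15 MHz = 46.3 MHz.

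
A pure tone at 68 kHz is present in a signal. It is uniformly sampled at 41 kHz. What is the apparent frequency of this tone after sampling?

68 kHz mod fs = 27 kHz.
27 kHz > fs/2 = 20.5 kHz, folds to fs − 27 kHz = 14 kHz.

14 kHz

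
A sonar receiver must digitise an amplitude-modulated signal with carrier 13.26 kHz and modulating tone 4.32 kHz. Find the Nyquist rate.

35.16 kHz

AM sidebands sit at fc ± fm = 8.94 kHz and 17.58 kHz.
Highest-frequency component: 17.58 kHz.
Nyquist rate = 2 × 17.58 kHz = 35.16 kHz.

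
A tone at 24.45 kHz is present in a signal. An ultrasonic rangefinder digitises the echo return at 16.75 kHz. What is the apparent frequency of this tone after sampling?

24.45 kHz mod fs = 7.7 kHz.
7.7 kHz ≤ fs/2 = 8.375 kHz, appears at 7.7 kHz.

7.7 kHz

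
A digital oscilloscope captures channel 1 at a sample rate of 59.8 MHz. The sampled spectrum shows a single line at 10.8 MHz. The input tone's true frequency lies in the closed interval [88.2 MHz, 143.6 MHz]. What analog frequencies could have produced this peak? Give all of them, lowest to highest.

Frequencies that alias to 10.8 MHz are k·fs ± 10.8 MHz for integer k ≥ 0.
k=0: 10.8 MHz.
k=1: 49 MHz, 70.6 MHz.
k=2: 108.8 MHz, 130.4 MHz.
k=3: 168.6 MHz, 190.2 MHz.
Within [88.2 MHz, 143.6 MHz]: 108.8 MHz, 130.4 MHz.

108.8 MHz, 130.4 MHz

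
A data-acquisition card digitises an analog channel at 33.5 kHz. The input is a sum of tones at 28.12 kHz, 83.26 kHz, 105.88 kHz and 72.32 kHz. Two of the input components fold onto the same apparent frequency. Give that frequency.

5.38 kHz

fs/2 = 16.75 kHz.
28.12 kHz > fs/2 = 16.75 kHz, folds to fs − 28.12 kHz = 5.38 kHz.
83.26 kHz mod fs = 16.26 kHz.
16.26 kHz ≤ fs/2 = 16.75 kHz, appears at 16.26 kHz.
105.88 kHz mod fs = 5.38 kHz.
5.38 kHz ≤ fs/2 = 16.75 kHz, appears at 5.38 kHz.
72.32 kHz mod fs = 5.32 kHz.
5.32 kHz ≤ fs/2 = 16.75 kHz, appears at 5.32 kHz.
28.12 kHz and 105.88 kHz both map to 5.38 kHz.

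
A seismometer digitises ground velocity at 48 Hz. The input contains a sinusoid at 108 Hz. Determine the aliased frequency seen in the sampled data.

108 Hz mod fs = 12 Hz.
12 Hz ≤ fs/2 = 24 Hz, appears at 12 Hz.

12 Hz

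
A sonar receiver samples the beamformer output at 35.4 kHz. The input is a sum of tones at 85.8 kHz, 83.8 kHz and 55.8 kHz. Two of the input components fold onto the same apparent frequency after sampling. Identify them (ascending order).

55.8 kHz, 85.8 kHz

fs/2 = 17.7 kHz.
85.8 kHz mod fs = 15 kHz.
15 kHz ≤ fs/2 = 17.7 kHz, appears at 15 kHz.
83.8 kHz mod fs = 13 kHz.
13 kHz ≤ fs/2 = 17.7 kHz, appears at 13 kHz.
55.8 kHz mod fs = 20.4 kHz.
20.4 kHz > fs/2 = 17.7 kHz, folds to fs − 20.4 kHz = 15 kHz.
55.8 kHz and 85.8 kHz both map to 15 kHz.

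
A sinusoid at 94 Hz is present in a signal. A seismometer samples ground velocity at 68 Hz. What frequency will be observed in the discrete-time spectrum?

26 Hz

94 Hz mod fs = 26 Hz.
26 Hz ≤ fs/2 = 34 Hz, appears at 26 Hz.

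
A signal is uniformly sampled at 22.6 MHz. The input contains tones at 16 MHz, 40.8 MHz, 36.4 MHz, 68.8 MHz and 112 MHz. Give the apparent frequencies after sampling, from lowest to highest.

fs/2 = 11.3 MHz.
16 MHz > fs/2 = 11.3 MHz, folds to fs − 16 MHz = 6.6 MHz.
40.8 MHz mod fs = 18.2 MHz.
18.2 MHz > fs/2 = 11.3 MHz, folds to fs − 18.2 MHz = 4.4 MHz.
36.4 MHz mod fs = 13.8 MHz.
13.8 MHz > fs/2 = 11.3 MHz, folds to fs − 13.8 MHz = 8.8 MHz.
68.8 MHz mod fs = 1 MHz.
1 MHz ≤ fs/2 = 11.3 MHz, appears at 1 MHz.
112 MHz mod fs = 21.6 MHz.
21.6 MHz > fs/2 = 11.3 MHz, folds to fs − 21.6 MHz = 1 MHz.
Distinct values: {1 MHz, 4.4 MHz, 6.6 MHz, 8.8 MHz}.

1 MHz, 4.4 MHz, 6.6 MHz, 8.8 MHz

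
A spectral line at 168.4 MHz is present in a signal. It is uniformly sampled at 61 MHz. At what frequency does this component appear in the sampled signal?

14.6 MHz

168.4 MHz mod fs = 46.4 MHz.
46.4 MHz > fs/2 = 30.5 MHz, folds to fs − 46.4 MHz = 14.6 MHz.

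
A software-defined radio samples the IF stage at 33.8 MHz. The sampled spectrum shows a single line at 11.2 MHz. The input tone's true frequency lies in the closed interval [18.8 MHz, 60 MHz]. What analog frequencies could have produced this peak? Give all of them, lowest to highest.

Frequencies that alias to 11.2 MHz are k·fs ± 11.2 MHz for integer k ≥ 0.
k=0: 11.2 MHz.
k=1: 22.6 MHz, 45 MHz.
k=2: 56.4 MHz, 78.8 MHz.
k=3: 90.2 MHz, 112.6 MHz.
Within [18.8 MHz, 60 MHz]: 22.6 MHz, 45 MHz, 56.4 MHz.

22.6 MHz, 45 MHz, 56.4 MHz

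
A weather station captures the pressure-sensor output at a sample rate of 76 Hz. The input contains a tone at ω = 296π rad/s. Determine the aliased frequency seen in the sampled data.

4 Hz

ω = 296π rad/s → f = ω/(2π) = 148 Hz.
148 Hz mod fs = 72 Hz.
72 Hz > fs/2 = 38 Hz, folds to fs − 72 Hz = 4 Hz.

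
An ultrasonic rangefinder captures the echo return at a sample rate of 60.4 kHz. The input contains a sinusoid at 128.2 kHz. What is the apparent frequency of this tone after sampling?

7.4 kHz

128.2 kHz mod fs = 7.4 kHz.
7.4 kHz ≤ fs/2 = 30.2 kHz, appears at 7.4 kHz.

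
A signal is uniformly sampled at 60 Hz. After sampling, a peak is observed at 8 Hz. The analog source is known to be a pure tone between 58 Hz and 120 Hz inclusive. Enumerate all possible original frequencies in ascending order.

Frequencies that alias to 8 Hz are k·fs ± 8 Hz for integer k ≥ 0.
k=0: 8 Hz.
k=1: 52 Hz, 68 Hz.
k=2: 112 Hz, 128 Hz.
k=3: 172 Hz, 188 Hz.
Within [58 Hz, 120 Hz]: 68 Hz, 112 Hz.

68 Hz, 112 Hz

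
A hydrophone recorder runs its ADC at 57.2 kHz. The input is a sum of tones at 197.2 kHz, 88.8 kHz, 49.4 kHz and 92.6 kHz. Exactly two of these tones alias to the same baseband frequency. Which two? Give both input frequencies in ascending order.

88.8 kHz, 197.2 kHz

fs/2 = 28.6 kHz.
197.2 kHz mod fs = 25.6 kHz.
25.6 kHz ≤ fs/2 = 28.6 kHz, appears at 25.6 kHz.
88.8 kHz mod fs = 31.6 kHz.
31.6 kHz > fs/2 = 28.6 kHz, folds to fs − 31.6 kHz = 25.6 kHz.
49.4 kHz > fs/2 = 28.6 kHz, folds to fs − 49.4 kHz = 7.8 kHz.
92.6 kHz mod fs = 35.4 kHz.
35.4 kHz > fs/2 = 28.6 kHz, folds to fs − 35.4 kHz = 21.8 kHz.
88.8 kHz and 197.2 kHz both map to 25.6 kHz.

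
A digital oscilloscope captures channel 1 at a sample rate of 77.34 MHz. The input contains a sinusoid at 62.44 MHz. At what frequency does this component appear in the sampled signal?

62.44 MHz > fs/2 = 38.67 MHz, folds to fs − 62.44 MHz = 14.9 MHz.

14.9 MHz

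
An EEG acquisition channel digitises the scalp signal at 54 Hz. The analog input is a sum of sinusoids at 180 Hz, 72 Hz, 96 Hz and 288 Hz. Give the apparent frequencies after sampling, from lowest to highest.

fs/2 = 27 Hz.
180 Hz mod fs = 18 Hz.
18 Hz ≤ fs/2 = 27 Hz, appears at 18 Hz.
72 Hz mod fs = 18 Hz.
18 Hz ≤ fs/2 = 27 Hz, appears at 18 Hz.
96 Hz mod fs = 42 Hz.
42 Hz > fs/2 = 27 Hz, folds to fs − 42 Hz = 12 Hz.
288 Hz mod fs = 18 Hz.
18 Hz ≤ fs/2 = 27 Hz, appears at 18 Hz.
Distinct values: {12 Hz, 18 Hz}.

12 Hz, 18 Hz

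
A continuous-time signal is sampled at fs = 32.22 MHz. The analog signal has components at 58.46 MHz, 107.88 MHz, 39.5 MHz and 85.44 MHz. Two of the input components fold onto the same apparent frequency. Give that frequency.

11.22 MHz

fs/2 = 16.11 MHz.
58.46 MHz mod fs = 26.24 MHz.
26.24 MHz > fs/2 = 16.11 MHz, folds to fs − 26.24 MHz = 5.98 MHz.
107.88 MHz mod fs = 11.22 MHz.
11.22 MHz ≤ fs/2 = 16.11 MHz, appears at 11.22 MHz.
39.5 MHz mod fs = 7.28 MHz.
7.28 MHz ≤ fs/2 = 16.11 MHz, appears at 7.28 MHz.
85.44 MHz mod fs = 21 MHz.
21 MHz > fs/2 = 16.11 MHz, folds to fs − 21 MHz = 11.22 MHz.
85.44 MHz and 107.88 MHz both map to 11.22 MHz.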